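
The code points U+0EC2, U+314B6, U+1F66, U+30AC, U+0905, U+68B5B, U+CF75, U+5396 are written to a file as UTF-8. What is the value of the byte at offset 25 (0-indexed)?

U+0EC2 → 3-byte form E0 BB 82 at offsets 0–2.
U+314B6 → 4-byte form F0 B1 92 B6 at offsets 3–6.
U+1F66 → 3-byte form E1 BD A6 at offsets 7–9.
U+30AC → 3-byte form E3 82 AC at offsets 10–12.
U+0905 → 3-byte form E0 A4 85 at offsets 13–15.
U+68B5B → 4-byte form F1 A8 AD 9B at offsets 16–19.
U+CF75 → 3-byte form EC BD B5 at offsets 20–22.
U+5396 → 3-byte form E5 8E 96 at offsets 23–25.
Offset 25 falls in char 8's range; it's byte 3 of E5 8E 96 = 0x96.

0x96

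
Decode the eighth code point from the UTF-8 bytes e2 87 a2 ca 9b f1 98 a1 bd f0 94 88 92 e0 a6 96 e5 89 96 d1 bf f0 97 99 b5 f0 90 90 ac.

Offset 0: leading byte 0xE2 = 11100010 → 3-byte char #1 = E2 87 A2.
Offset 3: leading byte 0xCA = 11001010 → 2-byte char #2 = CA 9B.
Offset 5: leading byte 0xF1 = 11110001 → 4-byte char #3 = F1 98 A1 BD.
Offset 9: leading byte 0xF0 = 11110000 → 4-byte char #4 = F0 94 88 92.
Offset 13: leading byte 0xE0 = 11100000 → 3-byte char #5 = E0 A6 96.
Offset 16: leading byte 0xE5 = 11100101 → 3-byte char #6 = E5 89 96.
Offset 19: leading byte 0xD1 = 11010001 → 2-byte char #7 = D1 BF.
Offset 21: leading byte 0xF0 = 11110000 → 4-byte char #8 = F0 97 99 B5.
Leading byte 0xF0 = 11110000 matches 11110xxx → 4-byte sequence.
Byte 1: 0xF0 = 11110000, payload 000 (3 bits).
Byte 2: 0x97 = 10010111 (10xxxxxx ✓), payload 010111.
Byte 3: 0x99 = 10011001 (10xxxxxx ✓), payload 011001.
Byte 4: 0xB5 = 10110101 (10xxxxxx ✓), payload 110101.
Concatenate: 000010111011001110101 = 0x17675 (21 bits → U+17675).

U+17675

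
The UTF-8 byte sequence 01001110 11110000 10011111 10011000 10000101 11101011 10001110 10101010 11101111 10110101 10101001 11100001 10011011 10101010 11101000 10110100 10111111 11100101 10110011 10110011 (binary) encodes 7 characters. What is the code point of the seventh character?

U+5CF3

Offset 0: leading byte 0x4E = 01001110 → 1-byte char #1 = 4E.
Offset 1: leading byte 0xF0 = 11110000 → 4-byte char #2 = F0 9F 98 85.
Offset 5: leading byte 0xEB = 11101011 → 3-byte char #3 = EB 8E AA.
Offset 8: leading byte 0xEF = 11101111 → 3-byte char #4 = EF B5 A9.
Offset 11: leading byte 0xE1 = 11100001 → 3-byte char #5 = E1 9B AA.
Offset 14: leading byte 0xE8 = 11101000 → 3-byte char #6 = E8 B4 BF.
Offset 17: leading byte 0xE5 = 11100101 → 3-byte char #7 = E5 B3 B3.
Leading byte 0xE5 = 11100101 matches 1110xxxx → 3-byte sequence.
Byte 1: 0xE5 = 11100101, payload 0101 (4 bits).
Byte 2: 0xB3 = 10110011 (10xxxxxx ✓), payload 110011.
Byte 3: 0xB3 = 10110011 (10xxxxxx ✓), payload 110011.
Concatenate: 0101110011110011 = 0x5CF3 (16 bits → U+5CF3).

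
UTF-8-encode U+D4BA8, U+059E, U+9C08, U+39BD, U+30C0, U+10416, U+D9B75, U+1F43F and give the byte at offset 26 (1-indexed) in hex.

1-indexed offset 26 is 0-indexed offset 25.
U+D4BA8 → 4-byte form F3 94 AE A8 at offsets 0–3.
U+059E → 2-byte form D6 9E at offsets 4–5.
U+9C08 → 3-byte form E9 B0 88 at offsets 6–8.
U+39BD → 3-byte form E3 A6 BD at offsets 9–11.
U+30C0 → 3-byte form E3 83 80 at offsets 12–14.
U+10416 → 4-byte form F0 90 90 96 at offsets 15–18.
U+D9B75 → 4-byte form F3 99 AD B5 at offsets 19–22.
U+1F43F → 4-byte form F0 9F 90 BF at offsets 23–26.
Offset 25 falls in char 8's range; it's byte 3 of F0 9F 90 BF = 0x90.

0x90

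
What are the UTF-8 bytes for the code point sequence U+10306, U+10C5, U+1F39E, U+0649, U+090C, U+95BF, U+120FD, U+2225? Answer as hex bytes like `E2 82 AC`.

F0 90 8C 86 E1 83 85 F0 9F 8E 9E D9 89 E0 A4 8C E9 96 BF F0 92 83 BD E2 88 A5

U+10306: 4-byte form → F0 90 8C 86.
U+10C5: 3-byte form → E1 83 85.
U+1F39E: 4-byte form → F0 9F 8E 9E.
U+0649: 2-byte form → D9 89.
U+090C: 3-byte form → E0 A4 8C.
U+95BF: 3-byte form → E9 96 BF.
U+120FD: 4-byte form → F0 92 83 BD.
U+2225: 3-byte form → E2 88 A5.
Concatenated (26 bytes): F0 90 8C 86 E1 83 85 F0 9F 8E 9E D9 89 E0 A4 8C E9 96 BF F0 92 83 BD E2 88 A5.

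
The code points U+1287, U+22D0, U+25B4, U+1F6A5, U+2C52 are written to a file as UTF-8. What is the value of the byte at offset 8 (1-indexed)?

0x96

1-indexed offset 8 is 0-indexed offset 7.
U+1287 → 3-byte form E1 8A 87 at offsets 0–2.
U+22D0 → 3-byte form E2 8B 90 at offsets 3–5.
U+25B4 → 3-byte form E2 96 B4 at offsets 6–8.
Offset 7 falls in char 3's range; it's byte 2 of E2 96 B4 = 0x96.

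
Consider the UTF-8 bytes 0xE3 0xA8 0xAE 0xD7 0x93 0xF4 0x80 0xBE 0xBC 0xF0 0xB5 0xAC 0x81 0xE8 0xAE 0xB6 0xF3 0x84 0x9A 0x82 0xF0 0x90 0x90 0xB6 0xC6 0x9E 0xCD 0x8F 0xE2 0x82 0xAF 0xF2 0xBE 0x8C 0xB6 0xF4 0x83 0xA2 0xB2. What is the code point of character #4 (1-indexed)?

Offset 0: leading byte 0xE3 = 11100011 → 3-byte char #1 = E3 A8 AE.
Offset 3: leading byte 0xD7 = 11010111 → 2-byte char #2 = D7 93.
Offset 5: leading byte 0xF4 = 11110100 → 4-byte char #3 = F4 80 BE BC.
Offset 9: leading byte 0xF0 = 11110000 → 4-byte char #4 = F0 B5 AC 81.
Leading byte 0xF0 = 11110000 matches 11110xxx → 4-byte sequence.
Byte 1: 0xF0 = 11110000, payload 000 (3 bits).
Byte 2: 0xB5 = 10110101 (10xxxxxx ✓), payload 110101.
Byte 3: 0xAC = 10101100 (10xxxxxx ✓), payload 101100.
Byte 4: 0x81 = 10000001 (10xxxxxx ✓), payload 000001.
Concatenate: 000110101101100000001 = 0x35B01 (21 bits → U+35B01).

U+35B01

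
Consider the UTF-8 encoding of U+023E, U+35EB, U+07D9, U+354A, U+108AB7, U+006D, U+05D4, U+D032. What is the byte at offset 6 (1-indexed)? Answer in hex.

0xDF

1-indexed offset 6 is 0-indexed offset 5.
U+023E → 2-byte form C8 BE at offsets 0–1.
U+35EB → 3-byte form E3 97 AB at offsets 2–4.
U+07D9 → 2-byte form DF 99 at offsets 5–6.
Offset 5 falls in char 3's range; it's byte 1 of DF 99 = 0xDF.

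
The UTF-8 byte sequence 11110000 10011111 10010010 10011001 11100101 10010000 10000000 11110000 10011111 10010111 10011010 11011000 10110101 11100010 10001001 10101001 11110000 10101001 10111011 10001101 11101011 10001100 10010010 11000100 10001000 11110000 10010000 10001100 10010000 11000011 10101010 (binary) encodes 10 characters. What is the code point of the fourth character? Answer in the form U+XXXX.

U+0635

Offset 0: leading byte 0xF0 = 11110000 → 4-byte char #1 = F0 9F 92 99.
Offset 4: leading byte 0xE5 = 11100101 → 3-byte char #2 = E5 90 80.
Offset 7: leading byte 0xF0 = 11110000 → 4-byte char #3 = F0 9F 97 9A.
Offset 11: leading byte 0xD8 = 11011000 → 2-byte char #4 = D8 B5.
Leading byte 0xD8 = 11011000 matches 110xxxxx → 2-byte sequence.
Byte 1: 0xD8 = 11011000, payload 11000 (5 bits).
Byte 2: 0xB5 = 10110101 (10xxxxxx ✓), payload 110101.
Concatenate: 11000110101 = 0x635 (11 bits → U+0635).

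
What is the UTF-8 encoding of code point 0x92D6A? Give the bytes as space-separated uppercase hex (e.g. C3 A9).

F2 92 B5 AA

U+92D6A = 0x92D6A = 601450 decimal. In range U+10000–U+10FFFF → 4-byte form: 11110xxx 10xxxxxx 10xxxxxx 10xxxxxx.
Binary (21 bits): 010010010110101101010.
Split 3+6+6+6: 010 | 010010 | 110101 | 101010.
Byte 1: 11110010 = 0xF2.
Byte 2: 10010010 = 0x92.
Byte 3: 10110101 = 0xB5.
Byte 4: 10101010 = 0xAA.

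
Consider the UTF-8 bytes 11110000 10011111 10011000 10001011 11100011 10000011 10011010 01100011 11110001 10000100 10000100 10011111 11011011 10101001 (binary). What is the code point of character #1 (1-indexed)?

U+1F60B

Offset 0: leading byte 0xF0 = 11110000 → 4-byte char #1 = F0 9F 98 8B.
Leading byte 0xF0 = 11110000 matches 11110xxx → 4-byte sequence.
Byte 1: 0xF0 = 11110000, payload 000 (3 bits).
Byte 2: 0x9F = 10011111 (10xxxxxx ✓), payload 011111.
Byte 3: 0x98 = 10011000 (10xxxxxx ✓), payload 011000.
Byte 4: 0x8B = 10001011 (10xxxxxx ✓), payload 001011.
Concatenate: 000011111011000001011 = 0x1F60B (21 bits → U+1F60B).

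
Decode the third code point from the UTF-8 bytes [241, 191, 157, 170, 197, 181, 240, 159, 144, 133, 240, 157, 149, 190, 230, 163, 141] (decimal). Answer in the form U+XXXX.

U+1F405

Offset 0: leading byte 0xF1 = 11110001 → 4-byte char #1 = F1 BF 9D AA.
Offset 4: leading byte 0xC5 = 11000101 → 2-byte char #2 = C5 B5.
Offset 6: leading byte 0xF0 = 11110000 → 4-byte char #3 = F0 9F 90 85.
Leading byte 0xF0 = 11110000 matches 11110xxx → 4-byte sequence.
Byte 1: 0xF0 = 11110000, payload 000 (3 bits).
Byte 2: 0x9F = 10011111 (10xxxxxx ✓), payload 011111.
Byte 3: 0x90 = 10010000 (10xxxxxx ✓), payload 010000.
Byte 4: 0x85 = 10000101 (10xxxxxx ✓), payload 000101.
Concatenate: 000011111010000000101 = 0x1F405 (21 bits → U+1F405).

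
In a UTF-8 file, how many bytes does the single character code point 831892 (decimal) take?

4

U+CB194 = 0xCB194. UTF-8 uses 1 byte below 0x80, 2 below 0x800, 3 below 0x10000, 4 up to 0x10FFFF. 0xCB194 is in U+10000–U+10FFFF → 4 bytes.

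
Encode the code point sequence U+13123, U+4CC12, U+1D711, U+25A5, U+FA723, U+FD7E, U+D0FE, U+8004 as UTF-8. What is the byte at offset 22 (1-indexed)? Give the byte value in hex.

0xBE

1-indexed offset 22 is 0-indexed offset 21.
U+13123 → 4-byte form F0 93 84 A3 at offsets 0–3.
U+4CC12 → 4-byte form F1 8C B0 92 at offsets 4–7.
U+1D711 → 4-byte form F0 9D 9C 91 at offsets 8–11.
U+25A5 → 3-byte form E2 96 A5 at offsets 12–14.
U+FA723 → 4-byte form F3 BA 9C A3 at offsets 15–18.
U+FD7E → 3-byte form EF B5 BE at offsets 19–21.
Offset 21 falls in char 6's range; it's byte 3 of EF B5 BE = 0xBE.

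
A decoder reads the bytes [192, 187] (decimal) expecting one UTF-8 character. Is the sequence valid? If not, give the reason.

invalid (overlong encoding)

Leading byte 0xC0 = 11000000 → 2-byte form.
Continuation bytes all match 10xxxxxx. Payload decodes to 0x3B.
But 0x3B < 0x80, the minimum for a 2-byte sequence — this is an overlong encoding.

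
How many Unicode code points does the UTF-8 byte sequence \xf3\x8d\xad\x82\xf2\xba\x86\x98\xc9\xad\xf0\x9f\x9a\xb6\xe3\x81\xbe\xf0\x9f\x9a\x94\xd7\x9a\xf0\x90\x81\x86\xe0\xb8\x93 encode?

9

Byte at offset 0: 0xF3 = 11110011 → 4-byte char (#1). Advance 4.
Byte at offset 4: 0xF2 = 11110010 → 4-byte char (#2). Advance 4.
Byte at offset 8: 0xC9 = 11001001 → 2-byte char (#3). Advance 2.
Byte at offset 10: 0xF0 = 11110000 → 4-byte char (#4). Advance 4.
Byte at offset 14: 0xE3 = 11100011 → 3-byte char (#5). Advance 3.
Byte at offset 17: 0xF0 = 11110000 → 4-byte char (#6). Advance 4.
Byte at offset 21: 0xD7 = 11010111 → 2-byte char (#7). Advance 2.
Byte at offset 23: 0xF0 = 11110000 → 4-byte char (#8). Advance 4.
Byte at offset 27: 0xE0 = 11100000 → 3-byte char (#9). Advance 3.
Reached end at offset 30 after 9 code points.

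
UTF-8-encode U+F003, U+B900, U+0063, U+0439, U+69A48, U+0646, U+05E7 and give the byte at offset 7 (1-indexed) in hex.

1-indexed offset 7 is 0-indexed offset 6.
U+F003 → 3-byte form EF 80 83 at offsets 0–2.
U+B900 → 3-byte form EB A4 80 at offsets 3–5.
U+0063 → 1-byte form 63 at offsets 6–6.
Offset 6 falls in char 3's range; it's byte 1 of 63 = 0x63.

0x63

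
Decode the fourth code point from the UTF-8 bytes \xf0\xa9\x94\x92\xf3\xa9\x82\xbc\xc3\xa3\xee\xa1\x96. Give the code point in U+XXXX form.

U+E856

Offset 0: leading byte 0xF0 = 11110000 → 4-byte char #1 = F0 A9 94 92.
Offset 4: leading byte 0xF3 = 11110011 → 4-byte char #2 = F3 A9 82 BC.
Offset 8: leading byte 0xC3 = 11000011 → 2-byte char #3 = C3 A3.
Offset 10: leading byte 0xEE = 11101110 → 3-byte char #4 = EE A1 96.
Leading byte 0xEE = 11101110 matches 1110xxxx → 3-byte sequence.
Byte 1: 0xEE = 11101110, payload 1110 (4 bits).
Byte 2: 0xA1 = 10100001 (10xxxxxx ✓), payload 100001.
Byte 3: 0x96 = 10010110 (10xxxxxx ✓), payload 010110.
Concatenate: 1110100001010110 = 0xE856 (16 bits → U+E856).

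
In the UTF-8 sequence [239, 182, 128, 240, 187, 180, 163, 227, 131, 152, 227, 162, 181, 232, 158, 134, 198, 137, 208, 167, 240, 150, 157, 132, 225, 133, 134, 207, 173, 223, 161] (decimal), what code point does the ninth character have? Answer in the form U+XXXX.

Offset 0: leading byte 0xEF = 11101111 → 3-byte char #1 = EF B6 80.
Offset 3: leading byte 0xF0 = 11110000 → 4-byte char #2 = F0 BB B4 A3.
Offset 7: leading byte 0xE3 = 11100011 → 3-byte char #3 = E3 83 98.
Offset 10: leading byte 0xE3 = 11100011 → 3-byte char #4 = E3 A2 B5.
Offset 13: leading byte 0xE8 = 11101000 → 3-byte char #5 = E8 9E 86.
Offset 16: leading byte 0xC6 = 11000110 → 2-byte char #6 = C6 89.
Offset 18: leading byte 0xD0 = 11010000 → 2-byte char #7 = D0 A7.
Offset 20: leading byte 0xF0 = 11110000 → 4-byte char #8 = F0 96 9D 84.
Offset 24: leading byte 0xE1 = 11100001 → 3-byte char #9 = E1 85 86.
Leading byte 0xE1 = 11100001 matches 1110xxxx → 3-byte sequence.
Byte 1: 0xE1 = 11100001, payload 0001 (4 bits).
Byte 2: 0x85 = 10000101 (10xxxxxx ✓), payload 000101.
Byte 3: 0x86 = 10000110 (10xxxxxx ✓), payload 000110.
Concatenate: 0001000101000110 = 0x1146 (16 bits → U+1146).

U+1146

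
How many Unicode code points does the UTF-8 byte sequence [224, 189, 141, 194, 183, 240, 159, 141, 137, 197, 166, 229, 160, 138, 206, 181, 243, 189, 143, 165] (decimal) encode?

7

Byte at offset 0: 0xE0 = 11100000 → 3-byte char (#1). Advance 3.
Byte at offset 3: 0xC2 = 11000010 → 2-byte char (#2). Advance 2.
Byte at offset 5: 0xF0 = 11110000 → 4-byte char (#3). Advance 4.
Byte at offset 9: 0xC5 = 11000101 → 2-byte char (#4). Advance 2.
Byte at offset 11: 0xE5 = 11100101 → 3-byte char (#5). Advance 3.
Byte at offset 14: 0xCE = 11001110 → 2-byte char (#6). Advance 2.
Byte at offset 16: 0xF3 = 11110011 → 4-byte char (#7). Advance 4.
Reached end at offset 20 after 7 code points.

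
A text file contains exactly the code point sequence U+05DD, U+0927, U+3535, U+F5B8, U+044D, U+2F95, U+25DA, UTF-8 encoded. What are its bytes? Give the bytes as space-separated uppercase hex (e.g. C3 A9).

U+05DD: 2-byte form → D7 9D.
U+0927: 3-byte form → E0 A4 A7.
U+3535: 3-byte form → E3 94 B5.
U+F5B8: 3-byte form → EF 96 B8.
U+044D: 2-byte form → D1 8D.
U+2F95: 3-byte form → E2 BE 95.
U+25DA: 3-byte form → E2 97 9A.
Concatenated (19 bytes): D7 9D E0 A4 A7 E3 94 B5 EF 96 B8 D1 8D E2 BE 95 E2 97 9A.

D7 9D E0 A4 A7 E3 94 B5 EF 96 B8 D1 8D E2 BE 95 E2 97 9A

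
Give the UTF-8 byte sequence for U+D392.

U+D392 = 0xD392 = 54162 decimal. In range U+0800–U+FFFF → 3-byte form: 1110xxxx 10xxxxxx 10xxxxxx.
Binary (16 bits): 1101001110010010.
Split 4+6+6: 1101 | 001110 | 010010.
Byte 1: 11101101 = 0xED.
Byte 2: 10001110 = 0x8E.
Byte 3: 10010010 = 0x92.

ED 8E 92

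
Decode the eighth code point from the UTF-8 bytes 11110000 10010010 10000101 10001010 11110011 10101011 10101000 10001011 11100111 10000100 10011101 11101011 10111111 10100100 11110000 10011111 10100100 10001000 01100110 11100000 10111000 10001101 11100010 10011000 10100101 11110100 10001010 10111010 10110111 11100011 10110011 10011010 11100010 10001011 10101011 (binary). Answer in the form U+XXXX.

Offset 0: leading byte 0xF0 = 11110000 → 4-byte char #1 = F0 92 85 8A.
Offset 4: leading byte 0xF3 = 11110011 → 4-byte char #2 = F3 AB A8 8B.
Offset 8: leading byte 0xE7 = 11100111 → 3-byte char #3 = E7 84 9D.
Offset 11: leading byte 0xEB = 11101011 → 3-byte char #4 = EB BF A4.
Offset 14: leading byte 0xF0 = 11110000 → 4-byte char #5 = F0 9F A4 88.
Offset 18: leading byte 0x66 = 01100110 → 1-byte char #6 = 66.
Offset 19: leading byte 0xE0 = 11100000 → 3-byte char #7 = E0 B8 8D.
Offset 22: leading byte 0xE2 = 11100010 → 3-byte char #8 = E2 98 A5.
Leading byte 0xE2 = 11100010 matches 1110xxxx → 3-byte sequence.
Byte 1: 0xE2 = 11100010, payload 0010 (4 bits).
Byte 2: 0x98 = 10011000 (10xxxxxx ✓), payload 011000.
Byte 3: 0xA5 = 10100101 (10xxxxxx ✓), payload 100101.
Concatenate: 0010011000100101 = 0x2625 (16 bits → U+2625).

U+2625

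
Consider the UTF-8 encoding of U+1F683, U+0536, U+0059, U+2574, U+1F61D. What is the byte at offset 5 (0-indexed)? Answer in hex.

0xB6

U+1F683 → 4-byte form F0 9F 9A 83 at offsets 0–3.
U+0536 → 2-byte form D4 B6 at offsets 4–5.
Offset 5 falls in char 2's range; it's byte 2 of D4 B6 = 0xB6.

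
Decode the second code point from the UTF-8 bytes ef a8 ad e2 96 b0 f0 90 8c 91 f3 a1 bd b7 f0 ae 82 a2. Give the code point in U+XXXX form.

Offset 0: leading byte 0xEF = 11101111 → 3-byte char #1 = EF A8 AD.
Offset 3: leading byte 0xE2 = 11100010 → 3-byte char #2 = E2 96 B0.
Leading byte 0xE2 = 11100010 matches 1110xxxx → 3-byte sequence.
Byte 1: 0xE2 = 11100010, payload 0010 (4 bits).
Byte 2: 0x96 = 10010110 (10xxxxxx ✓), payload 010110.
Byte 3: 0xB0 = 10110000 (10xxxxxx ✓), payload 110000.
Concatenate: 0010010110110000 = 0x25B0 (16 bits → U+25B0).

U+25B0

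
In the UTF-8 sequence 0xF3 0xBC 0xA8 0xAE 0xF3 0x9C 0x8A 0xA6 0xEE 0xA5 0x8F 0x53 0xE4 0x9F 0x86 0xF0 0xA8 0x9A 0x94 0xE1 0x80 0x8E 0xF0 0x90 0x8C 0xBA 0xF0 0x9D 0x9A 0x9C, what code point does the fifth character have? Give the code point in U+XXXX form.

Offset 0: leading byte 0xF3 = 11110011 → 4-byte char #1 = F3 BC A8 AE.
Offset 4: leading byte 0xF3 = 11110011 → 4-byte char #2 = F3 9C 8A A6.
Offset 8: leading byte 0xEE = 11101110 → 3-byte char #3 = EE A5 8F.
Offset 11: leading byte 0x53 = 01010011 → 1-byte char #4 = 53.
Offset 12: leading byte 0xE4 = 11100100 → 3-byte char #5 = E4 9F 86.
Leading byte 0xE4 = 11100100 matches 1110xxxx → 3-byte sequence.
Byte 1: 0xE4 = 11100100, payload 0100 (4 bits).
Byte 2: 0x9F = 10011111 (10xxxxxx ✓), payload 011111.
Byte 3: 0x86 = 10000110 (10xxxxxx ✓), payload 000110.
Concatenate: 0100011111000110 = 0x47C6 (16 bits → U+47C6).

U+47C6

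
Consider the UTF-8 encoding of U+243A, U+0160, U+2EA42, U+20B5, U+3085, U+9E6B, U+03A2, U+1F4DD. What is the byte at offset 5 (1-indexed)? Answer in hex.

0xA0

1-indexed offset 5 is 0-indexed offset 4.
U+243A → 3-byte form E2 90 BA at offsets 0–2.
U+0160 → 2-byte form C5 A0 at offsets 3–4.
Offset 4 falls in char 2's range; it's byte 2 of C5 A0 = 0xA0.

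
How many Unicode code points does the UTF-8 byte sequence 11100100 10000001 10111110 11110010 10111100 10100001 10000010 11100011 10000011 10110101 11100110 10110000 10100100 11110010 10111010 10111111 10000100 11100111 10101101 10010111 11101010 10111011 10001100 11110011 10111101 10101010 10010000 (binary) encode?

8

Byte at offset 0: 0xE4 = 11100100 → 3-byte char (#1). Advance 3.
Byte at offset 3: 0xF2 = 11110010 → 4-byte char (#2). Advance 4.
Byte at offset 7: 0xE3 = 11100011 → 3-byte char (#3). Advance 3.
Byte at offset 10: 0xE6 = 11100110 → 3-byte char (#4). Advance 3.
Byte at offset 13: 0xF2 = 11110010 → 4-byte char (#5). Advance 4.
Byte at offset 17: 0xE7 = 11100111 → 3-byte char (#6). Advance 3.
Byte at offset 20: 0xEA = 11101010 → 3-byte char (#7). Advance 3.
Byte at offset 23: 0xF3 = 11110011 → 4-byte char (#8). Advance 4.
Reached end at offset 27 after 8 code points.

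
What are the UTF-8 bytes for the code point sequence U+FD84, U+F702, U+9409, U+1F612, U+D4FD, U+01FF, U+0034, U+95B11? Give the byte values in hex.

EF B6 84 EF 9C 82 E9 90 89 F0 9F 98 92 ED 93 BD C7 BF 34 F2 95 AC 91

U+FD84: 3-byte form → EF B6 84.
U+F702: 3-byte form → EF 9C 82.
U+9409: 3-byte form → E9 90 89.
U+1F612: 4-byte form → F0 9F 98 92.
U+D4FD: 3-byte form → ED 93 BD.
U+01FF: 2-byte form → C7 BF.
U+0034: 1-byte form → 34.
U+95B11: 4-byte form → F2 95 AC 91.
Concatenated (23 bytes): EF B6 84 EF 9C 82 E9 90 89 F0 9F 98 92 ED 93 BD C7 BF 34 F2 95 AC 91.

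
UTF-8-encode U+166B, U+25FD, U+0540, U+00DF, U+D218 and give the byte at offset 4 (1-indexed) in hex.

1-indexed offset 4 is 0-indexed offset 3.
U+166B → 3-byte form E1 99 AB at offsets 0–2.
U+25FD → 3-byte form E2 97 BD at offsets 3–5.
Offset 3 falls in char 2's range; it's byte 1 of E2 97 BD = 0xE2.

0xE2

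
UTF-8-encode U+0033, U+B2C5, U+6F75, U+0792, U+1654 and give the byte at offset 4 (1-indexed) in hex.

0x85

1-indexed offset 4 is 0-indexed offset 3.
U+0033 → 1-byte form 33 at offsets 0–0.
U+B2C5 → 3-byte form EB 8B 85 at offsets 1–3.
Offset 3 falls in char 2's range; it's byte 3 of EB 8B 85 = 0x85.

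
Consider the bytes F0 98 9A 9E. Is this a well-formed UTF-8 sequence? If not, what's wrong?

valid

Leading byte 0xF0 = 11110000 → 4-byte form.
Continuation bytes 0x98=10011000, 0x9A=10011010, 0x9E=10011110 all match 10xxxxxx.
Decoded value 0x1869E is ≥ 0x10000 (shortest form) and not a surrogate.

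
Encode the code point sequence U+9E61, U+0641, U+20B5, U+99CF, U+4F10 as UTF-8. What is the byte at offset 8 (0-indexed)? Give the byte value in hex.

0xE9

U+9E61 → 3-byte form E9 B9 A1 at offsets 0–2.
U+0641 → 2-byte form D9 81 at offsets 3–4.
U+20B5 → 3-byte form E2 82 B5 at offsets 5–7.
U+99CF → 3-byte form E9 A7 8F at offsets 8–10.
Offset 8 falls in char 4's range; it's byte 1 of E9 A7 8F = 0xE9.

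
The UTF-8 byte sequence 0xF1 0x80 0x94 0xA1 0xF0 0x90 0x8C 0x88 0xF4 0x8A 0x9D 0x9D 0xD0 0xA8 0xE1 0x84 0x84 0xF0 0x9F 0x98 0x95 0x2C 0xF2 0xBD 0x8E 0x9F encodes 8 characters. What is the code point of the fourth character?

U+0428

Offset 0: leading byte 0xF1 = 11110001 → 4-byte char #1 = F1 80 94 A1.
Offset 4: leading byte 0xF0 = 11110000 → 4-byte char #2 = F0 90 8C 88.
Offset 8: leading byte 0xF4 = 11110100 → 4-byte char #3 = F4 8A 9D 9D.
Offset 12: leading byte 0xD0 = 11010000 → 2-byte char #4 = D0 A8.
Leading byte 0xD0 = 11010000 matches 110xxxxx → 2-byte sequence.
Byte 1: 0xD0 = 11010000, payload 10000 (5 bits).
Byte 2: 0xA8 = 10101000 (10xxxxxx ✓), payload 101000.
Concatenate: 10000101000 = 0x428 (11 bits → U+0428).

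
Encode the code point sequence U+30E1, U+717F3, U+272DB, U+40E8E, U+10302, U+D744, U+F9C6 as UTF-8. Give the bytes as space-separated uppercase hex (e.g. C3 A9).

E3 83 A1 F1 B1 9F B3 F0 A7 8B 9B F1 80 BA 8E F0 90 8C 82 ED 9D 84 EF A7 86

U+30E1: 3-byte form → E3 83 A1.
U+717F3: 4-byte form → F1 B1 9F B3.
U+272DB: 4-byte form → F0 A7 8B 9B.
U+40E8E: 4-byte form → F1 80 BA 8E.
U+10302: 4-byte form → F0 90 8C 82.
U+D744: 3-byte form → ED 9D 84.
U+F9C6: 3-byte form → EF A7 86.
Concatenated (25 bytes): E3 83 A1 F1 B1 9F B3 F0 A7 8B 9B F1 80 BA 8E F0 90 8C 82 ED 9D 84 EF A7 86.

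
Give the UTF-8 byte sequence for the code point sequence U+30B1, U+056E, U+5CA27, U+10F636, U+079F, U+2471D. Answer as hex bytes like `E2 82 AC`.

U+30B1: 3-byte form → E3 82 B1.
U+056E: 2-byte form → D5 AE.
U+5CA27: 4-byte form → F1 9C A8 A7.
U+10F636: 4-byte form → F4 8F 98 B6.
U+079F: 2-byte form → DE 9F.
U+2471D: 4-byte form → F0 A4 9C 9D.
Concatenated (19 bytes): E3 82 B1 D5 AE F1 9C A8 A7 F4 8F 98 B6 DE 9F F0 A4 9C 9D.

E3 82 B1 D5 AE F1 9C A8 A7 F4 8F 98 B6 DE 9F F0 A4 9C 9D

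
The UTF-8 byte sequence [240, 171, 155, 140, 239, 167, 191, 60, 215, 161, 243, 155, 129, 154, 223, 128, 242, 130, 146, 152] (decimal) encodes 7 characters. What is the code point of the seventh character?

U+82498

Offset 0: leading byte 0xF0 = 11110000 → 4-byte char #1 = F0 AB 9B 8C.
Offset 4: leading byte 0xEF = 11101111 → 3-byte char #2 = EF A7 BF.
Offset 7: leading byte 0x3C = 00111100 → 1-byte char #3 = 3C.
Offset 8: leading byte 0xD7 = 11010111 → 2-byte char #4 = D7 A1.
Offset 10: leading byte 0xF3 = 11110011 → 4-byte char #5 = F3 9B 81 9A.
Offset 14: leading byte 0xDF = 11011111 → 2-byte char #6 = DF 80.
Offset 16: leading byte 0xF2 = 11110010 → 4-byte char #7 = F2 82 92 98.
Leading byte 0xF2 = 11110010 matches 11110xxx → 4-byte sequence.
Byte 1: 0xF2 = 11110010, payload 010 (3 bits).
Byte 2: 0x82 = 10000010 (10xxxxxx ✓), payload 000010.
Byte 3: 0x92 = 10010010 (10xxxxxx ✓), payload 010010.
Byte 4: 0x98 = 10011000 (10xxxxxx ✓), payload 011000.
Concatenate: 010000010010010011000 = 0x82498 (21 bits → U+82498).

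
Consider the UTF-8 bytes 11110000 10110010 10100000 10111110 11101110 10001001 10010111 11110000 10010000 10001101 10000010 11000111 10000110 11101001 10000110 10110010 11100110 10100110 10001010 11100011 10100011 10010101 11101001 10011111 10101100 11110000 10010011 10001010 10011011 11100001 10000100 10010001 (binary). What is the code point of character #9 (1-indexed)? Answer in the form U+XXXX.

Offset 0: leading byte 0xF0 = 11110000 → 4-byte char #1 = F0 B2 A0 BE.
Offset 4: leading byte 0xEE = 11101110 → 3-byte char #2 = EE 89 97.
Offset 7: leading byte 0xF0 = 11110000 → 4-byte char #3 = F0 90 8D 82.
Offset 11: leading byte 0xC7 = 11000111 → 2-byte char #4 = C7 86.
Offset 13: leading byte 0xE9 = 11101001 → 3-byte char #5 = E9 86 B2.
Offset 16: leading byte 0xE6 = 11100110 → 3-byte char #6 = E6 A6 8A.
Offset 19: leading byte 0xE3 = 11100011 → 3-byte char #7 = E3 A3 95.
Offset 22: leading byte 0xE9 = 11101001 → 3-byte char #8 = E9 9F AC.
Offset 25: leading byte 0xF0 = 11110000 → 4-byte char #9 = F0 93 8A 9B.
Leading byte 0xF0 = 11110000 matches 11110xxx → 4-byte sequence.
Byte 1: 0xF0 = 11110000, payload 000 (3 bits).
Byte 2: 0x93 = 10010011 (10xxxxxx ✓), payload 010011.
Byte 3: 0x8A = 10001010 (10xxxxxx ✓), payload 001010.
Byte 4: 0x9B = 10011011 (10xxxxxx ✓), payload 011011.
Concatenate: 000010011001010011011 = 0x1329B (21 bits → U+1329B).

U+1329B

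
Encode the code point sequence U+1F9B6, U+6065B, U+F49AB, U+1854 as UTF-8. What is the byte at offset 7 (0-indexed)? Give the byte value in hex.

U+1F9B6 → 4-byte form F0 9F A6 B6 at offsets 0–3.
U+6065B → 4-byte form F1 A0 99 9B at offsets 4–7.
Offset 7 falls in char 2's range; it's byte 4 of F1 A0 99 9B = 0x9B.

0x9B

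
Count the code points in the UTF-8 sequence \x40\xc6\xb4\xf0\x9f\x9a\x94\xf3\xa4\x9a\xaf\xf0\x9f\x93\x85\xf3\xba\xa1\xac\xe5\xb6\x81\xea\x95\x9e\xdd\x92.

9

Byte at offset 0: 0x40 = 01000000 → 1-byte char (#1). Advance 1.
Byte at offset 1: 0xC6 = 11000110 → 2-byte char (#2). Advance 2.
Byte at offset 3: 0xF0 = 11110000 → 4-byte char (#3). Advance 4.
Byte at offset 7: 0xF3 = 11110011 → 4-byte char (#4). Advance 4.
Byte at offset 11: 0xF0 = 11110000 → 4-byte char (#5). Advance 4.
Byte at offset 15: 0xF3 = 11110011 → 4-byte char (#6). Advance 4.
Byte at offset 19: 0xE5 = 11100101 → 3-byte char (#7). Advance 3.
Byte at offset 22: 0xEA = 11101010 → 3-byte char (#8). Advance 3.
Byte at offset 25: 0xDD = 11011101 → 2-byte char (#9). Advance 2.
Reached end at offset 27 after 9 code points.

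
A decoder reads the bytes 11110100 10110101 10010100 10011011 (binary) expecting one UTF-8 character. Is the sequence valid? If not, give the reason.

invalid (encodes a value above U+10FFFF)

Leading byte 0xF4 = 11110100 → 4-byte form.
Payload = 0x13551B, which exceeds U+10FFFF, the maximum Unicode code point. (Leading bytes F5–FF, or F4 followed by ≥ 0x90, are invalid.)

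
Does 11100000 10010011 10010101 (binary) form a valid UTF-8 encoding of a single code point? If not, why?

invalid (overlong encoding)

Leading byte 0xE0 = 11100000 → 3-byte form.
Continuation bytes all match 10xxxxxx. Payload decodes to 0x4D5.
But 0x4D5 < 0x800, the minimum for a 3-byte sequence — this is an overlong encoding.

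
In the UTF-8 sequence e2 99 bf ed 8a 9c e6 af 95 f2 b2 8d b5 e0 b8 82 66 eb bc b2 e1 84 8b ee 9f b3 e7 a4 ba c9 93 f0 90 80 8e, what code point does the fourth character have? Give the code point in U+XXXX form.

U+B2375

Offset 0: leading byte 0xE2 = 11100010 → 3-byte char #1 = E2 99 BF.
Offset 3: leading byte 0xED = 11101101 → 3-byte char #2 = ED 8A 9C.
Offset 6: leading byte 0xE6 = 11100110 → 3-byte char #3 = E6 AF 95.
Offset 9: leading byte 0xF2 = 11110010 → 4-byte char #4 = F2 B2 8D B5.
Leading byte 0xF2 = 11110010 matches 11110xxx → 4-byte sequence.
Byte 1: 0xF2 = 11110010, payload 010 (3 bits).
Byte 2: 0xB2 = 10110010 (10xxxxxx ✓), payload 110010.
Byte 3: 0x8D = 10001101 (10xxxxxx ✓), payload 001101.
Byte 4: 0xB5 = 10110101 (10xxxxxx ✓), payload 110101.
Concatenate: 010110010001101110101 = 0xB2375 (21 bits → U+B2375).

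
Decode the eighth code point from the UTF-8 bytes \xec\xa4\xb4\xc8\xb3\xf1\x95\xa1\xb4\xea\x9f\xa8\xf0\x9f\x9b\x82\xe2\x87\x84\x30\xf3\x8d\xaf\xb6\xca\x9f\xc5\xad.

Offset 0: leading byte 0xEC = 11101100 → 3-byte char #1 = EC A4 B4.
Offset 3: leading byte 0xC8 = 11001000 → 2-byte char #2 = C8 B3.
Offset 5: leading byte 0xF1 = 11110001 → 4-byte char #3 = F1 95 A1 B4.
Offset 9: leading byte 0xEA = 11101010 → 3-byte char #4 = EA 9F A8.
Offset 12: leading byte 0xF0 = 11110000 → 4-byte char #5 = F0 9F 9B 82.
Offset 16: leading byte 0xE2 = 11100010 → 3-byte char #6 = E2 87 84.
Offset 19: leading byte 0x30 = 00110000 → 1-byte char #7 = 30.
Offset 20: leading byte 0xF3 = 11110011 → 4-byte char #8 = F3 8D AF B6.
Leading byte 0xF3 = 11110011 matches 11110xxx → 4-byte sequence.
Byte 1: 0xF3 = 11110011, payload 011 (3 bits).
Byte 2: 0x8D = 10001101 (10xxxxxx ✓), payload 001101.
Byte 3: 0xAF = 10101111 (10xxxxxx ✓), payload 101111.
Byte 4: 0xB6 = 10110110 (10xxxxxx ✓), payload 110110.
Concatenate: 011001101101111110110 = 0xCDBF6 (21 bits → U+CDBF6).

U+CDBF6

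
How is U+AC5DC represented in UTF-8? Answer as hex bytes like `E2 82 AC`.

F2 AC 97 9C

U+AC5DC = 0xAC5DC = 706012 decimal. In range U+10000–U+10FFFF → 4-byte form: 11110xxx 10xxxxxx 10xxxxxx 10xxxxxx.
Binary (21 bits): 010101100010111011100.
Split 3+6+6+6: 010 | 101100 | 010111 | 011100.
Byte 1: 11110010 = 0xF2.
Byte 2: 10101100 = 0xAC.
Byte 3: 10010111 = 0x97.
Byte 4: 10011100 = 0x9C.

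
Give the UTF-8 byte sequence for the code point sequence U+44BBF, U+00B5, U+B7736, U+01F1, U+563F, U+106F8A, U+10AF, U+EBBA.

F1 84 AE BF C2 B5 F2 B7 9C B6 C7 B1 E5 98 BF F4 86 BE 8A E1 82 AF EE AE BA

U+44BBF: 4-byte form → F1 84 AE BF.
U+00B5: 2-byte form → C2 B5.
U+B7736: 4-byte form → F2 B7 9C B6.
U+01F1: 2-byte form → C7 B1.
U+563F: 3-byte form → E5 98 BF.
U+106F8A: 4-byte form → F4 86 BE 8A.
U+10AF: 3-byte form → E1 82 AF.
U+EBBA: 3-byte form → EE AE BA.
Concatenated (25 bytes): F1 84 AE BF C2 B5 F2 B7 9C B6 C7 B1 E5 98 BF F4 86 BE 8A E1 82 AF EE AE BA.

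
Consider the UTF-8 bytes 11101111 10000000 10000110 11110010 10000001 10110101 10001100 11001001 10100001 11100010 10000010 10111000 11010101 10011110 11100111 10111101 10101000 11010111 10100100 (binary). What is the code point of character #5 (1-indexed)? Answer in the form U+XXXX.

U+055E

Offset 0: leading byte 0xEF = 11101111 → 3-byte char #1 = EF 80 86.
Offset 3: leading byte 0xF2 = 11110010 → 4-byte char #2 = F2 81 B5 8C.
Offset 7: leading byte 0xC9 = 11001001 → 2-byte char #3 = C9 A1.
Offset 9: leading byte 0xE2 = 11100010 → 3-byte char #4 = E2 82 B8.
Offset 12: leading byte 0xD5 = 11010101 → 2-byte char #5 = D5 9E.
Leading byte 0xD5 = 11010101 matches 110xxxxx → 2-byte sequence.
Byte 1: 0xD5 = 11010101, payload 10101 (5 bits).
Byte 2: 0x9E = 10011110 (10xxxxxx ✓), payload 011110.
Concatenate: 10101011110 = 0x55E (11 bits → U+055E).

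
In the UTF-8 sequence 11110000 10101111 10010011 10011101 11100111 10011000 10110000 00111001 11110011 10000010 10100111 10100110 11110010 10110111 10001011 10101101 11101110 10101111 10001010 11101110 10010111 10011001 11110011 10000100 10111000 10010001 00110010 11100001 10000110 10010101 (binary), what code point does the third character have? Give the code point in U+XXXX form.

U+0039

Offset 0: leading byte 0xF0 = 11110000 → 4-byte char #1 = F0 AF 93 9D.
Offset 4: leading byte 0xE7 = 11100111 → 3-byte char #2 = E7 98 B0.
Offset 7: leading byte 0x39 = 00111001 → 1-byte char #3 = 39.
Leading byte 0x39 = 00111001 matches 0xxxxxxx → 1-byte sequence.
Byte 1: 0x39 = 00111001, payload 0111001 (7 bits).
Concatenate: 0111001 = 0x39 (7 bits → U+0039).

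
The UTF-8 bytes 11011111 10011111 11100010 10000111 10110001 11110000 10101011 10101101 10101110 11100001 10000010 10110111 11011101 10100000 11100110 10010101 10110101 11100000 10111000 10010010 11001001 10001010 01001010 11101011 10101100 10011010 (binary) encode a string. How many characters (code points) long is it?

10

Byte at offset 0: 0xDF = 11011111 → 2-byte char (#1). Advance 2.
Byte at offset 2: 0xE2 = 11100010 → 3-byte char (#2). Advance 3.
Byte at offset 5: 0xF0 = 11110000 → 4-byte char (#3). Advance 4.
Byte at offset 9: 0xE1 = 11100001 → 3-byte char (#4). Advance 3.
Byte at offset 12: 0xDD = 11011101 → 2-byte char (#5). Advance 2.
Byte at offset 14: 0xE6 = 11100110 → 3-byte char (#6). Advance 3.
Byte at offset 17: 0xE0 = 11100000 → 3-byte char (#7). Advance 3.
Byte at offset 20: 0xC9 = 11001001 → 2-byte char (#8). Advance 2.
Byte at offset 22: 0x4A = 01001010 → 1-byte char (#9). Advance 1.
Byte at offset 23: 0xEB = 11101011 → 3-byte char (#10). Advance 3.
Reached end at offset 26 after 10 code points.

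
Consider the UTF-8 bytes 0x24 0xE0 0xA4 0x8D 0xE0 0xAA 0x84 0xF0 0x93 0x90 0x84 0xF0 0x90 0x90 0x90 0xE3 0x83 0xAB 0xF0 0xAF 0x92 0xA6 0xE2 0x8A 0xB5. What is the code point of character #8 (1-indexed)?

U+22B5

Offset 0: leading byte 0x24 = 00100100 → 1-byte char #1 = 24.
Offset 1: leading byte 0xE0 = 11100000 → 3-byte char #2 = E0 A4 8D.
Offset 4: leading byte 0xE0 = 11100000 → 3-byte char #3 = E0 AA 84.
Offset 7: leading byte 0xF0 = 11110000 → 4-byte char #4 = F0 93 90 84.
Offset 11: leading byte 0xF0 = 11110000 → 4-byte char #5 = F0 90 90 90.
Offset 15: leading byte 0xE3 = 11100011 → 3-byte char #6 = E3 83 AB.
Offset 18: leading byte 0xF0 = 11110000 → 4-byte char #7 = F0 AF 92 A6.
Offset 22: leading byte 0xE2 = 11100010 → 3-byte char #8 = E2 8A B5.
Leading byte 0xE2 = 11100010 matches 1110xxxx → 3-byte sequence.
Byte 1: 0xE2 = 11100010, payload 0010 (4 bits).
Byte 2: 0x8A = 10001010 (10xxxxxx ✓), payload 001010.
Byte 3: 0xB5 = 10110101 (10xxxxxx ✓), payload 110101.
Concatenate: 0010001010110101 = 0x22B5 (16 bits → U+22B5).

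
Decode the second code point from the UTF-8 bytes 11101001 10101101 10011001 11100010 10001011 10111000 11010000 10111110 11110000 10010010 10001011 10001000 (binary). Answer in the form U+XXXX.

Offset 0: leading byte 0xE9 = 11101001 → 3-byte char #1 = E9 AD 99.
Offset 3: leading byte 0xE2 = 11100010 → 3-byte char #2 = E2 8B B8.
Leading byte 0xE2 = 11100010 matches 1110xxxx → 3-byte sequence.
Byte 1: 0xE2 = 11100010, payload 0010 (4 bits).
Byte 2: 0x8B = 10001011 (10xxxxxx ✓), payload 001011.
Byte 3: 0xB8 = 10111000 (10xxxxxx ✓), payload 111000.
Concatenate: 0010001011111000 = 0x22F8 (16 bits → U+22F8).

U+22F8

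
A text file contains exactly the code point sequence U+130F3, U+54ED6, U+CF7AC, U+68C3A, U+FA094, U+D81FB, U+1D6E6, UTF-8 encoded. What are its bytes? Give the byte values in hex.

F0 93 83 B3 F1 94 BB 96 F3 8F 9E AC F1 A8 B0 BA F3 BA 82 94 F3 98 87 BB F0 9D 9B A6

U+130F3: 4-byte form → F0 93 83 B3.
U+54ED6: 4-byte form → F1 94 BB 96.
U+CF7AC: 4-byte form → F3 8F 9E AC.
U+68C3A: 4-byte form → F1 A8 B0 BA.
U+FA094: 4-byte form → F3 BA 82 94.
U+D81FB: 4-byte form → F3 98 87 BB.
U+1D6E6: 4-byte form → F0 9D 9B A6.
Concatenated (28 bytes): F0 93 83 B3 F1 94 BB 96 F3 8F 9E AC F1 A8 B0 BA F3 BA 82 94 F3 98 87 BB F0 9D 9B A6.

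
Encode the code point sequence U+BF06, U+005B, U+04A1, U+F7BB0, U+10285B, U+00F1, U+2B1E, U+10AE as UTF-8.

EB BC 86 5B D2 A1 F3 B7 AE B0 F4 82 A1 9B C3 B1 E2 AC 9E E1 82 AE

U+BF06: 3-byte form → EB BC 86.
U+005B: 1-byte form → 5B.
U+04A1: 2-byte form → D2 A1.
U+F7BB0: 4-byte form → F3 B7 AE B0.
U+10285B: 4-byte form → F4 82 A1 9B.
U+00F1: 2-byte form → C3 B1.
U+2B1E: 3-byte form → E2 AC 9E.
U+10AE: 3-byte form → E1 82 AE.
Concatenated (22 bytes): EB BC 86 5B D2 A1 F3 B7 AE B0 F4 82 A1 9B C3 B1 E2 AC 9E E1 82 AE.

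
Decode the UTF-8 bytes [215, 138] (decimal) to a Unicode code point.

Leading byte 0xD7 = 11010111 matches 110xxxxx → 2-byte sequence.
Byte 1: 0xD7 = 11010111, payload 10111 (5 bits).
Byte 2: 0x8A = 10001010 (10xxxxxx ✓), payload 001010.
Concatenate: 10111001010 = 0x5CA (11 bits → U+05CA).

U+05CA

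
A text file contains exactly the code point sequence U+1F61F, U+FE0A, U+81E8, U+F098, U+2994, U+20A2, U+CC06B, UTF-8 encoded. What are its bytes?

U+1F61F: 4-byte form → F0 9F 98 9F.
U+FE0A: 3-byte form → EF B8 8A.
U+81E8: 3-byte form → E8 87 A8.
U+F098: 3-byte form → EF 82 98.
U+2994: 3-byte form → E2 A6 94.
U+20A2: 3-byte form → E2 82 A2.
U+CC06B: 4-byte form → F3 8C 81 AB.
Concatenated (23 bytes): F0 9F 98 9F EF B8 8A E8 87 A8 EF 82 98 E2 A6 94 E2 82 A2 F3 8C 81 AB.

F0 9F 98 9F EF B8 8A E8 87 A8 EF 82 98 E2 A6 94 E2 82 A2 F3 8C 81 AB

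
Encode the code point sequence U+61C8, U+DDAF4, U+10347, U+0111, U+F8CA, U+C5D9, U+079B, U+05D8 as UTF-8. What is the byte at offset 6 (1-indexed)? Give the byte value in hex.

0xAB

1-indexed offset 6 is 0-indexed offset 5.
U+61C8 → 3-byte form E6 87 88 at offsets 0–2.
U+DDAF4 → 4-byte form F3 9D AB B4 at offsets 3–6.
Offset 5 falls in char 2's range; it's byte 3 of F3 9D AB B4 = 0xAB.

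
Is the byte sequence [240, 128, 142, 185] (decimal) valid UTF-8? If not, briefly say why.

Leading byte 0xF0 = 11110000 → 4-byte form.
Continuation bytes all match 10xxxxxx. Payload decodes to 0x3B9.
But 0x3B9 < 0x10000, the minimum for a 4-byte sequence — this is an overlong encoding.

invalid (overlong encoding)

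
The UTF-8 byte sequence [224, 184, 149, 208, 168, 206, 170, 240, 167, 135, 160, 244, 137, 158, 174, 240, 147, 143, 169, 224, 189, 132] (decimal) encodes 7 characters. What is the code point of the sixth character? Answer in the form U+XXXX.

Offset 0: leading byte 0xE0 = 11100000 → 3-byte char #1 = E0 B8 95.
Offset 3: leading byte 0xD0 = 11010000 → 2-byte char #2 = D0 A8.
Offset 5: leading byte 0xCE = 11001110 → 2-byte char #3 = CE AA.
Offset 7: leading byte 0xF0 = 11110000 → 4-byte char #4 = F0 A7 87 A0.
Offset 11: leading byte 0xF4 = 11110100 → 4-byte char #5 = F4 89 9E AE.
Offset 15: leading byte 0xF0 = 11110000 → 4-byte char #6 = F0 93 8F A9.
Leading byte 0xF0 = 11110000 matches 11110xxx → 4-byte sequence.
Byte 1: 0xF0 = 11110000, payload 000 (3 bits).
Byte 2: 0x93 = 10010011 (10xxxxxx ✓), payload 010011.
Byte 3: 0x8F = 10001111 (10xxxxxx ✓), payload 001111.
Byte 4: 0xA9 = 10101001 (10xxxxxx ✓), payload 101001.
Concatenate: 000010011001111101001 = 0x133E9 (21 bits → U+133E9).

U+133E9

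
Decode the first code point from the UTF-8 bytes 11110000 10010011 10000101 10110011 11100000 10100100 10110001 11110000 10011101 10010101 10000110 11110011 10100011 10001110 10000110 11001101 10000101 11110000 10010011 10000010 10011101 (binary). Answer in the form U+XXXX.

Offset 0: leading byte 0xF0 = 11110000 → 4-byte char #1 = F0 93 85 B3.
Leading byte 0xF0 = 11110000 matches 11110xxx → 4-byte sequence.
Byte 1: 0xF0 = 11110000, payload 000 (3 bits).
Byte 2: 0x93 = 10010011 (10xxxxxx ✓), payload 010011.
Byte 3: 0x85 = 10000101 (10xxxxxx ✓), payload 000101.
Byte 4: 0xB3 = 10110011 (10xxxxxx ✓), payload 110011.
Concatenate: 000010011000101110011 = 0x13173 (21 bits → U+13173).

U+13173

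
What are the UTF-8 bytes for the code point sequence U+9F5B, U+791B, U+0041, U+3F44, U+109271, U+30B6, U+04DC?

E9 BD 9B E7 A4 9B 41 E3 BD 84 F4 89 89 B1 E3 82 B6 D3 9C

U+9F5B: 3-byte form → E9 BD 9B.
U+791B: 3-byte form → E7 A4 9B.
U+0041: 1-byte form → 41.
U+3F44: 3-byte form → E3 BD 84.
U+109271: 4-byte form → F4 89 89 B1.
U+30B6: 3-byte form → E3 82 B6.
U+04DC: 2-byte form → D3 9C.
Concatenated (19 bytes): E9 BD 9B E7 A4 9B 41 E3 BD 84 F4 89 89 B1 E3 82 B6 D3 9C.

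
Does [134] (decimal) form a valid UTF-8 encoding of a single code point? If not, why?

invalid (continuation byte with no leading byte)

Byte 0x86 = 10000110 has the form 10xxxxxx — a continuation byte — but there is no preceding leading byte.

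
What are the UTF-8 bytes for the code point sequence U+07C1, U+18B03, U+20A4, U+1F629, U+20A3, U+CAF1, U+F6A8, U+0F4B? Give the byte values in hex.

U+07C1: 2-byte form → DF 81.
U+18B03: 4-byte form → F0 98 AC 83.
U+20A4: 3-byte form → E2 82 A4.
U+1F629: 4-byte form → F0 9F 98 A9.
U+20A3: 3-byte form → E2 82 A3.
U+CAF1: 3-byte form → EC AB B1.
U+F6A8: 3-byte form → EF 9A A8.
U+0F4B: 3-byte form → E0 BD 8B.
Concatenated (25 bytes): DF 81 F0 98 AC 83 E2 82 A4 F0 9F 98 A9 E2 82 A3 EC AB B1 EF 9A A8 E0 BD 8B.

DF 81 F0 98 AC 83 E2 82 A4 F0 9F 98 A9 E2 82 A3 EC AB B1 EF 9A A8 E0 BD 8B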